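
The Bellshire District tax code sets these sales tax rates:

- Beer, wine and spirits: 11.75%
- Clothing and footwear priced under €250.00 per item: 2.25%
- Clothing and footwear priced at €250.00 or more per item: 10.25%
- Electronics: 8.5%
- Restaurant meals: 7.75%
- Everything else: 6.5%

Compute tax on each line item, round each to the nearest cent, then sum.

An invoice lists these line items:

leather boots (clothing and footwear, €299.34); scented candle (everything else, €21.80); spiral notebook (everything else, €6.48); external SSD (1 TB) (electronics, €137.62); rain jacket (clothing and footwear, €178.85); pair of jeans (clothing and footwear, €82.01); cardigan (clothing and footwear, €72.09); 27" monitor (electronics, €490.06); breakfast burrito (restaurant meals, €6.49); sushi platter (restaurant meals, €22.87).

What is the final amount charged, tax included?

Leather boots €299.34: clothing and footwear, €250.00 or more → 10.25% → €30.68
Scented candle €21.80: everything else → 6.5% → €1.42
Spiral notebook €6.48: everything else → 6.5% → €0.42
External SSD (1 TB) €137.62: electronics → 8.5% → €11.70
Rain jacket €178.85: clothing and footwear, under €250.00 → 2.25% → €4.02
Pair of jeans €82.01: clothing and footwear, under €250.00 → 2.25% → €1.85
Cardigan €72.09: clothing and footwear, under €250.00 → 2.25% → €1.62
27" monitor €490.06: electronics → 8.5% → €41.66
Breakfast burrito €6.49: restaurant meals → 7.75% → €0.50
Sushi platter €22.87: restaurant meals → 7.75% → €1.77
Subtotal = €1317.61; tax = €95.64; total due = €1413.25

€1413.25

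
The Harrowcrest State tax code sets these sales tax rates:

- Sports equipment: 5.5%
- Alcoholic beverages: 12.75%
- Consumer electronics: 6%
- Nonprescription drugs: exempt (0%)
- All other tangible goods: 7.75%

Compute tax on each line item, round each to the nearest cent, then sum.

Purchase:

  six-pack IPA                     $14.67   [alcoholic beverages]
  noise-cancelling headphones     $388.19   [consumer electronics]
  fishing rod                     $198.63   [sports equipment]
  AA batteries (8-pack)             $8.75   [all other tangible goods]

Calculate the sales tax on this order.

$36.76

Six-pack IPA $14.67: alcoholic beverages → 12.75% → $1.87
Noise-cancelling headphones $388.19: consumer electronics → 6% → $23.29
Fishing rod $198.63: sports equipment → 5.5% → $10.92
AA batteries (8-pack) $8.75: all other tangible goods → 7.75% → $0.68
Total tax = $1.87 + $23.29 + $10.92 + $0.68 = $36.76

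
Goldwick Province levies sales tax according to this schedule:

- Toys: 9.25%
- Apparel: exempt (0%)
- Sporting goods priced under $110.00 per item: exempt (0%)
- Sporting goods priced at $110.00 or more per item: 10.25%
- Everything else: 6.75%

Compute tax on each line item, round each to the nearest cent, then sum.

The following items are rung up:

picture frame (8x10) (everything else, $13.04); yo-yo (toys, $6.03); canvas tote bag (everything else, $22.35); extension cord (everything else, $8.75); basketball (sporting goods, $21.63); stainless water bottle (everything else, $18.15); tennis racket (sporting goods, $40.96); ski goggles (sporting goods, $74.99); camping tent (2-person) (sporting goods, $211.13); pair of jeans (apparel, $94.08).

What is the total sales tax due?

$26.41

Picture frame (8x10) $13.04: everything else → 6.75% → $0.88
Yo-yo $6.03: toys → 9.25% → $0.56
Canvas tote bag $22.35: everything else → 6.75% → $1.51
Extension cord $8.75: everything else → 6.75% → $0.59
Basketball $21.63: sporting goods, under $110.00 → 0% → $0.00
Stainless water bottle $18.15: everything else → 6.75% → $1.23
Tennis racket $40.96: sporting goods, under $110.00 → 0% → $0.00
Ski goggles $74.99: sporting goods, under $110.00 → 0% → $0.00
Camping tent (2-person) $211.13: sporting goods, $110.00 or more → 10.25% → $21.64
Pair of jeans $94.08: apparel → 0% → $0.00
Total tax = $0.88 + $0.56 + $1.51 + $0.59 + $1.23 + $21.64 = $26.41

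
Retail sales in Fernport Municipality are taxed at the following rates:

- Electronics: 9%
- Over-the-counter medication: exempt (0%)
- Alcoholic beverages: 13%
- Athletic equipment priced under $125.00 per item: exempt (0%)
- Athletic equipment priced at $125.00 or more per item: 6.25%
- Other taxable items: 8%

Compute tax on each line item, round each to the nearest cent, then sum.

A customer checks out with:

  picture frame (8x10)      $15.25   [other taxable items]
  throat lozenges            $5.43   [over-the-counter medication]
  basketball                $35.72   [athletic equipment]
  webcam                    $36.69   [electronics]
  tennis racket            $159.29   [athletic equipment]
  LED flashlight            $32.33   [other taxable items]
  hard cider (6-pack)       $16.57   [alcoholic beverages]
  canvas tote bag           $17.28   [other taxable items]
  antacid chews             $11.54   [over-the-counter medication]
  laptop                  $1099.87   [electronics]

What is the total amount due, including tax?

$1549.56

Picture frame (8x10) $15.25: other taxable items → 8% → $1.22
Throat lozenges $5.43: over-the-counter medication → 0% → $0.00
Basketball $35.72: athletic equipment, under $125.00 → 0% → $0.00
Webcam $36.69: electronics → 9% → $3.30
Tennis racket $159.29: athletic equipment, $125.00 or more → 6.25% → $9.96
LED flashlight $32.33: other taxable items → 8% → $2.59
Hard cider (6-pack) $16.57: alcoholic beverages → 13% → $2.15
Canvas tote bag $17.28: other taxable items → 8% → $1.38
Antacid chews $11.54: over-the-counter medication → 0% → $0.00
Laptop $1099.87: electronics → 9% → $98.99
Subtotal = $1429.97; tax = $119.59; total due = $1549.56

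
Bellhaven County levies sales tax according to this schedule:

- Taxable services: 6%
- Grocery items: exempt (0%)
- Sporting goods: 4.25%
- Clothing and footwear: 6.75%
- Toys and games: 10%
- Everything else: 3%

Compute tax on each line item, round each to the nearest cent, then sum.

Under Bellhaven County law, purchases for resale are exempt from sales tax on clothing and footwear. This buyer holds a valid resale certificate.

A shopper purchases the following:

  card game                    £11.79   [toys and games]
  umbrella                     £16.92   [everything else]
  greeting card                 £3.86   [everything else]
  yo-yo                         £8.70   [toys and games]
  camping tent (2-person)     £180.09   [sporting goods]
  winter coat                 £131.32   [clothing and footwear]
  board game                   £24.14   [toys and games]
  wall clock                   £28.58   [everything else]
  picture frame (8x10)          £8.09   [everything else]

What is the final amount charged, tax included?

Card game £11.79: toys and games → 10% → £1.18
Umbrella £16.92: everything else → 3% → £0.51
Greeting card £3.86: everything else → 3% → £0.12
Yo-yo £8.70: toys and games → 10% → £0.87
Camping tent (2-person) £180.09: sporting goods → 4.25% → £7.65
Winter coat £131.32: clothing and footwear, buyer-exempt → 0% → £0.00
Board game £24.14: toys and games → 10% → £2.41
Wall clock £28.58: everything else → 3% → £0.86
Picture frame (8x10) £8.09: everything else → 3% → £0.24
Subtotal = £413.49; tax = £13.84; total due = £427.33

£427.33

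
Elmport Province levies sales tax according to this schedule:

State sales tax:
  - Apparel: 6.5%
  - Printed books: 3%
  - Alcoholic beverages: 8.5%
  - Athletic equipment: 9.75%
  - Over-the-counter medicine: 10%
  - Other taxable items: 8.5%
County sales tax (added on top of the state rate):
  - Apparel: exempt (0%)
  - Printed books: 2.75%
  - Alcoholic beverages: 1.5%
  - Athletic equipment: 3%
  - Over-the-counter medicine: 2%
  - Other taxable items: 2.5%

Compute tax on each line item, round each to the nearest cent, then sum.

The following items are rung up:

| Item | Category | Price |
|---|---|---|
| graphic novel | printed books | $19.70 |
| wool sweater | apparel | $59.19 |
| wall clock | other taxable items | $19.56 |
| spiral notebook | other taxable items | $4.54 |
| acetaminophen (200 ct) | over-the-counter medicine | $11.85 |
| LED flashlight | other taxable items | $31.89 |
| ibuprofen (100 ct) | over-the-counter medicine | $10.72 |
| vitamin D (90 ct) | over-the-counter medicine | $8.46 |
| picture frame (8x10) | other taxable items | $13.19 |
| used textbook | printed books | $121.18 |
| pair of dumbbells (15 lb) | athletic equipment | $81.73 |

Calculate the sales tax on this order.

Graphic novel $19.70: printed books → 3% + 2.75% county = 5.75% → $1.13
Wool sweater $59.19: apparel → 6.5% + 0% county = 6.5% → $3.85
Wall clock $19.56: other taxable items → 8.5% + 2.5% county = 11% → $2.15
Spiral notebook $4.54: other taxable items → 8.5% + 2.5% county = 11% → $0.50
Acetaminophen (200 ct) $11.85: over-the-counter medicine → 10% + 2% county = 12% → $1.42
LED flashlight $31.89: other taxable items → 8.5% + 2.5% county = 11% → $3.51
Ibuprofen (100 ct) $10.72: over-the-counter medicine → 10% + 2% county = 12% → $1.29
Vitamin D (90 ct) $8.46: over-the-counter medicine → 10% + 2% county = 12% → $1.02
Picture frame (8x10) $13.19: other taxable items → 8.5% + 2.5% county = 11% → $1.45
Used textbook $121.18: printed books → 3% + 2.75% county = 5.75% → $6.97
Pair of dumbbells (15 lb) $81.73: athletic equipment → 9.75% + 3% county = 12.75% → $10.42
Total tax = $1.13 + $3.85 + $2.15 + $0.50 + $1.42 + $3.51 + $1.29 + $1.02 + $1.45 + $6.97 + $10.42 = $33.71

$33.71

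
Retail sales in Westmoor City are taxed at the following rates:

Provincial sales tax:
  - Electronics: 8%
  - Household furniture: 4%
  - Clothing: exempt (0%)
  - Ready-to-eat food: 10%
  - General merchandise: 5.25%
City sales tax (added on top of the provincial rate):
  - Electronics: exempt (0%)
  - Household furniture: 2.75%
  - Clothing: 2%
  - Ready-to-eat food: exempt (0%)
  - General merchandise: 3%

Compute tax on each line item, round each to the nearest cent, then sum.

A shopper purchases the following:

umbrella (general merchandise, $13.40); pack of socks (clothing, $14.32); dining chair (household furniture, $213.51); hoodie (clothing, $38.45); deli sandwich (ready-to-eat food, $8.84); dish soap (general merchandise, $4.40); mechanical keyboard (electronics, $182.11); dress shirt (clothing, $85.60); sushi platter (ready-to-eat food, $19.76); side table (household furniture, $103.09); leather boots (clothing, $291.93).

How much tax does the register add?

$48.88

Umbrella $13.40: general merchandise → 5.25% + 3% city = 8.25% → $1.11
Pack of socks $14.32: clothing → 0% + 2% city = 2% → $0.29
Dining chair $213.51: household furniture → 4% + 2.75% city = 6.75% → $14.41
Hoodie $38.45: clothing → 0% + 2% city = 2% → $0.77
Deli sandwich $8.84: ready-to-eat food → 10% + 0% city = 10% → $0.88
Dish soap $4.40: general merchandise → 5.25% + 3% city = 8.25% → $0.36
Mechanical keyboard $182.11: electronics → 8% + 0% city = 8% → $14.57
Dress shirt $85.60: clothing → 0% + 2% city = 2% → $1.71
Sushi platter $19.76: ready-to-eat food → 10% + 0% city = 10% → $1.98
Side table $103.09: household furniture → 4% + 2.75% city = 6.75% → $6.96
Leather boots $291.93: clothing → 0% + 2% city = 2% → $5.84
Total tax = $1.11 + $0.29 + $14.41 + $0.77 + $0.88 + $0.36 + $14.57 + $1.71 + $1.98 + $6.96 + $5.84 = $48.88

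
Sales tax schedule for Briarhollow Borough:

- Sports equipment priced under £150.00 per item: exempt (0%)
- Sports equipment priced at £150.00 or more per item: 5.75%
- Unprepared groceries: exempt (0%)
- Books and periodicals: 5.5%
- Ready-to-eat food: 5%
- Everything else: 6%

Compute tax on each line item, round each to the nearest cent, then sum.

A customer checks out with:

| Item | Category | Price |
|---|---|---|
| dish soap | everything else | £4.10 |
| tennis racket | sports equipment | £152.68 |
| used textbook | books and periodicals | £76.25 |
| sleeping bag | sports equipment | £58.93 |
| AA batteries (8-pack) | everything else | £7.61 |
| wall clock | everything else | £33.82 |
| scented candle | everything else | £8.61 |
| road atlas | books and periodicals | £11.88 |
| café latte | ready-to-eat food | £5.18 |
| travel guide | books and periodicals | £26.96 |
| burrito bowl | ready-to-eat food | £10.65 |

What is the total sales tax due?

£19.15

Dish soap £4.10: everything else → 6% → £0.25
Tennis racket £152.68: sports equipment, £150.00 or more → 5.75% → £8.78
Used textbook £76.25: books and periodicals → 5.5% → £4.19
Sleeping bag £58.93: sports equipment, under £150.00 → 0% → £0.00
AA batteries (8-pack) £7.61: everything else → 6% → £0.46
Wall clock £33.82: everything else → 6% → £2.03
Scented candle £8.61: everything else → 6% → £0.52
Road atlas £11.88: books and periodicals → 5.5% → £0.65
Café latte £5.18: ready-to-eat food → 5% → £0.26
Travel guide £26.96: books and periodicals → 5.5% → £1.48
Burrito bowl £10.65: ready-to-eat food → 5% → £0.53
Total tax = £0.25 + £8.78 + £4.19 + £0.46 + £2.03 + £0.52 + £0.65 + £0.26 + £1.48 + £0.53 = £19.15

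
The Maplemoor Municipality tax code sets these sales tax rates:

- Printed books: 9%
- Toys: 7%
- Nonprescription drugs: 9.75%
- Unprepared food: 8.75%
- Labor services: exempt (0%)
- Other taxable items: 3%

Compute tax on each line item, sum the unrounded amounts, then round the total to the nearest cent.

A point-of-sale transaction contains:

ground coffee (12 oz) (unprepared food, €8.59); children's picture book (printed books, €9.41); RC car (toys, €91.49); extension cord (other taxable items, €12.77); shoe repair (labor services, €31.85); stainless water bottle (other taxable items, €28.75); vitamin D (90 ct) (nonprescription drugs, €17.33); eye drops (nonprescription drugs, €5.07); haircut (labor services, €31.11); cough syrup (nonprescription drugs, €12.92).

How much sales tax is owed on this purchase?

Ground coffee (12 oz) €8.59: unprepared food → 8.75% → €0.751625
Children's picture book €9.41: printed books → 9% → €0.8469
RC car €91.49: toys → 7% → €6.4043
Extension cord €12.77: other taxable items → 3% → €0.3831
Shoe repair €31.85: labor services → 0% → €0.00
Stainless water bottle €28.75: other taxable items → 3% → €0.8625
Vitamin D (90 ct) €17.33: nonprescription drugs → 9.75% → €1.689675
Eye drops €5.07: nonprescription drugs → 9.75% → €0.494325
Haircut €31.11: labor services → 0% → €0.00
Cough syrup €12.92: nonprescription drugs → 9.75% → €1.2597
Unrounded tax sum = €12.692125 → €12.69

€12.69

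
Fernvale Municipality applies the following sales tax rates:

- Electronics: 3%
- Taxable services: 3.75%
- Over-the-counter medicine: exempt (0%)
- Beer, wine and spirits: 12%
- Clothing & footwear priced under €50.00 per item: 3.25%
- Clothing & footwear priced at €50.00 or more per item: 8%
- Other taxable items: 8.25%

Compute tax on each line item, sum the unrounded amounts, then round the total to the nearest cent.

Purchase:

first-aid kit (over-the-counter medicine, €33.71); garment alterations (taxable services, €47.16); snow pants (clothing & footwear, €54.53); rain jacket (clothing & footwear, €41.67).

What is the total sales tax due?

First-aid kit €33.71: over-the-counter medicine → 0% → €0.00
Garment alterations €47.16: taxable services → 3.75% → €1.7685
Snow pants €54.53: clothing & footwear, €50.00 or more → 8% → €4.3624
Rain jacket €41.67: clothing & footwear, under €50.00 → 3.25% → €1.354275
Unrounded tax sum = €7.485175 → €7.49

€7.49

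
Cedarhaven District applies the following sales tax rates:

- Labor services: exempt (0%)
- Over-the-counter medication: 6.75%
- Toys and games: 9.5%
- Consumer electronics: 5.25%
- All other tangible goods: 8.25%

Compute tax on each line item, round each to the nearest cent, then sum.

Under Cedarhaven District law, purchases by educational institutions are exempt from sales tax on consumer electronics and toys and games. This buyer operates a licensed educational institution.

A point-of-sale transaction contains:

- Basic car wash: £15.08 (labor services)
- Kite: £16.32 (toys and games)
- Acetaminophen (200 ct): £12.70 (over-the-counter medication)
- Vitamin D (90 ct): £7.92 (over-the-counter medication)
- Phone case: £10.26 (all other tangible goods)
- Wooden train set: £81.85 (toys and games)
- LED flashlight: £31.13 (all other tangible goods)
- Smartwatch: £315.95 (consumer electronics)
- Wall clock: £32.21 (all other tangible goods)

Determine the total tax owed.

£7.47

Basic car wash £15.08: labor services → 0% → £0.00
Kite £16.32: toys and games, buyer-exempt → 0% → £0.00
Acetaminophen (200 ct) £12.70: over-the-counter medication → 6.75% → £0.86
Vitamin D (90 ct) £7.92: over-the-counter medication → 6.75% → £0.53
Phone case £10.26: all other tangible goods → 8.25% → £0.85
Wooden train set £81.85: toys and games, buyer-exempt → 0% → £0.00
LED flashlight £31.13: all other tangible goods → 8.25% → £2.57
Smartwatch £315.95: consumer electronics, buyer-exempt → 0% → £0.00
Wall clock £32.21: all other tangible goods → 8.25% → £2.66
Total tax = £0.86 + £0.53 + £0.85 + £2.57 + £2.66 = £7.47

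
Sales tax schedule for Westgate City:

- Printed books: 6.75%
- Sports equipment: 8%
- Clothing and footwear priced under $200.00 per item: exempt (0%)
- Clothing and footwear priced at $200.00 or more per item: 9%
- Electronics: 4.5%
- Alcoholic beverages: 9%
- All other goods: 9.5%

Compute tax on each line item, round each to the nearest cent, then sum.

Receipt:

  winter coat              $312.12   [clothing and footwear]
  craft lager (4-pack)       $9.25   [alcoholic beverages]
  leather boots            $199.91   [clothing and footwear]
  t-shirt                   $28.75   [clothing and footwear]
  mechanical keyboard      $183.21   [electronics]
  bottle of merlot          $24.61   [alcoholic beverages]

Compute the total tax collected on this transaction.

$39.37

Winter coat $312.12: clothing and footwear, $200.00 or more → 9% → $28.09
Craft lager (4-pack) $9.25: alcoholic beverages → 9% → $0.83
Leather boots $199.91: clothing and footwear, under $200.00 → 0% → $0.00
T-shirt $28.75: clothing and footwear, under $200.00 → 0% → $0.00
Mechanical keyboard $183.21: electronics → 4.5% → $8.24
Bottle of merlot $24.61: alcoholic beverages → 9% → $2.21
Total tax = $28.09 + $0.83 + $8.24 + $2.21 = $39.37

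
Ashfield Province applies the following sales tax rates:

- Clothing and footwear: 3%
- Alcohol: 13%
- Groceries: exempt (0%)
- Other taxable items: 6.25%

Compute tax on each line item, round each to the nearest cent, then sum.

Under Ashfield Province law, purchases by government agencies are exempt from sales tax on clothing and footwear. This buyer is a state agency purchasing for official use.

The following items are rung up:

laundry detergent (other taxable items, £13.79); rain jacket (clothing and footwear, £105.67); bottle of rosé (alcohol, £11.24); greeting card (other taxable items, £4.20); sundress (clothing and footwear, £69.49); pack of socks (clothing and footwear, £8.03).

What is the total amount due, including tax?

£215.00

Laundry detergent £13.79: other taxable items → 6.25% → £0.86
Rain jacket £105.67: clothing and footwear, buyer-exempt → 0% → £0.00
Bottle of rosé £11.24: alcohol → 13% → £1.46
Greeting card £4.20: other taxable items → 6.25% → £0.26
Sundress £69.49: clothing and footwear, buyer-exempt → 0% → £0.00
Pack of socks £8.03: clothing and footwear, buyer-exempt → 0% → £0.00
Subtotal = £212.42; tax = £2.58; total due = £215.00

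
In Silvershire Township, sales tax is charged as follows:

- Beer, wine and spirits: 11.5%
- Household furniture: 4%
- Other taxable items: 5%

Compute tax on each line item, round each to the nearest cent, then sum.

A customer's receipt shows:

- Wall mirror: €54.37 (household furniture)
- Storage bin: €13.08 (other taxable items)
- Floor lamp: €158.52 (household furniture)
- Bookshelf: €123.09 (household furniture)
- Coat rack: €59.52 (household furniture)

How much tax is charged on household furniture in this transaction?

Wall mirror €54.37: household furniture → 4% → €2.17
Floor lamp €158.52: household furniture → 4% → €6.34
Bookshelf €123.09: household furniture → 4% → €4.92
Coat rack €59.52: household furniture → 4% → €2.38
Tax on household furniture = €2.17 + €6.34 + €4.92 + €2.38 = €15.81

€15.81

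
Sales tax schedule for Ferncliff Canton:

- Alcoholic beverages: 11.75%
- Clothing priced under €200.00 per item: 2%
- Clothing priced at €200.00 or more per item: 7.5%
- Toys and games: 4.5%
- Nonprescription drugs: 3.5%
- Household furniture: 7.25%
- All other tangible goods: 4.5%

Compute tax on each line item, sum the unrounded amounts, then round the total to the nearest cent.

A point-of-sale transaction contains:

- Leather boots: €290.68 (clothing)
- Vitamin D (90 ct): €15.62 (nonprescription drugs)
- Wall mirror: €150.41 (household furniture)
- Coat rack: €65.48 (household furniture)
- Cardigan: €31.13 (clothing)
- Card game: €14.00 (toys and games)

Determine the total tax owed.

Leather boots €290.68: clothing, €200.00 or more → 7.5% → €21.801
Vitamin D (90 ct) €15.62: nonprescription drugs → 3.5% → €0.5467
Wall mirror €150.41: household furniture → 7.25% → €10.904725
Coat rack €65.48: household furniture → 7.25% → €4.7473
Cardigan €31.13: clothing, under €200.00 → 2% → €0.6226
Card game €14.00: toys and games → 4.5% → €0.63
Unrounded tax sum = €39.252325 → €39.25

€39.25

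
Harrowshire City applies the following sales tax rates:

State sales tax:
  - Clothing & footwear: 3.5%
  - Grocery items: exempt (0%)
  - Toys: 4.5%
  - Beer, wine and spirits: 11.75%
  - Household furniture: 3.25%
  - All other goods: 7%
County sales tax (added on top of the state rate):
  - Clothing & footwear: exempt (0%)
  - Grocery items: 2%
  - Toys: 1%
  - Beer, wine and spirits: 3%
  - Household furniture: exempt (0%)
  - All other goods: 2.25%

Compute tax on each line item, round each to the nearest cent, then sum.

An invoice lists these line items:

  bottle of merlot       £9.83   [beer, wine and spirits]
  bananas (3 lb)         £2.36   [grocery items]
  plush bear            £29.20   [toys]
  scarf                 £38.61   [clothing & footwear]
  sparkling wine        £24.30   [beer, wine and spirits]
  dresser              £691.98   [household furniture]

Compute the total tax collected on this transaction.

Bottle of merlot £9.83: beer, wine and spirits → 11.75% + 3% county = 14.75% → £1.45
Bananas (3 lb) £2.36: grocery items → 0% + 2% county = 2% → £0.05
Plush bear £29.20: toys → 4.5% + 1% county = 5.5% → £1.61
Scarf £38.61: clothing & footwear → 3.5% + 0% county = 3.5% → £1.35
Sparkling wine £24.30: beer, wine and spirits → 11.75% + 3% county = 14.75% → £3.58
Dresser £691.98: household furniture → 3.25% + 0% county = 3.25% → £22.49
Total tax = £1.45 + £0.05 + £1.61 + £1.35 + £3.58 + £22.49 = £30.53

£30.53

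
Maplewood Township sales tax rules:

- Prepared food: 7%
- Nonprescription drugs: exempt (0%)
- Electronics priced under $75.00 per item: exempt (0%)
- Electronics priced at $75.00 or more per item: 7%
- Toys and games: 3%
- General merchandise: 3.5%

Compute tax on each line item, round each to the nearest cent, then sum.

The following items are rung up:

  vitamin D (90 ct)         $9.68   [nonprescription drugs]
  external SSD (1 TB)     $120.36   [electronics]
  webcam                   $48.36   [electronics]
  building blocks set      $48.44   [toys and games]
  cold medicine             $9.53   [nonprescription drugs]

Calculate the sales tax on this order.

$9.88

Vitamin D (90 ct) $9.68: nonprescription drugs → 0% → $0.00
External SSD (1 TB) $120.36: electronics, $75.00 or more → 7% → $8.43
Webcam $48.36: electronics, under $75.00 → 0% → $0.00
Building blocks set $48.44: toys and games → 3% → $1.45
Cold medicine $9.53: nonprescription drugs → 0% → $0.00
Total tax = $8.43 + $1.45 = $9.88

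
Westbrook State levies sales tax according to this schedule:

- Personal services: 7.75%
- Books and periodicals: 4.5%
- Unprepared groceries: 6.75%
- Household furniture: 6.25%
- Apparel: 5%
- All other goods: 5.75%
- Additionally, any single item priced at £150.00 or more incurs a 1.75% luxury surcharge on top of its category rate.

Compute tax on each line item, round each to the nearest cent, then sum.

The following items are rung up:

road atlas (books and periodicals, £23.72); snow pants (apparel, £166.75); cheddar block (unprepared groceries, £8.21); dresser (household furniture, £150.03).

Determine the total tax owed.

£24.88

Road atlas £23.72: books and periodicals → 4.5% → £1.07
Snow pants £166.75: apparel → 5% + 1.75% surcharge = 6.75% → £11.26
Cheddar block £8.21: unprepared groceries → 6.75% → £0.55
Dresser £150.03: household furniture → 6.25% + 1.75% surcharge = 8% → £12.00
Total tax = £1.07 + £11.26 + £0.55 + £12.00 = £24.88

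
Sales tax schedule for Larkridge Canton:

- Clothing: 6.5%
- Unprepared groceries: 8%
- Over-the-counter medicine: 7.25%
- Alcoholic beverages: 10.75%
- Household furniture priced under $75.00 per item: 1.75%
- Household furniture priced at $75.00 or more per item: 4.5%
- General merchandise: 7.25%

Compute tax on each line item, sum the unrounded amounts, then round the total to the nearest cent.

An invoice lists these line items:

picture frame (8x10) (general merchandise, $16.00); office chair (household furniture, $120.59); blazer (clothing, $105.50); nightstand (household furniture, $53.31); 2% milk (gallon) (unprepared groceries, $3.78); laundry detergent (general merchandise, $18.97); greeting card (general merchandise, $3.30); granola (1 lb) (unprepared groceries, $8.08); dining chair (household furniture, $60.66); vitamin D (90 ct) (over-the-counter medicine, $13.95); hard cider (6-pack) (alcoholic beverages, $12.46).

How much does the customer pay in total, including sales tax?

$436.95

Picture frame (8x10) $16.00: general merchandise → 7.25% → $1.16
Office chair $120.59: household furniture, $75.00 or more → 4.5% → $5.42655
Blazer $105.50: clothing → 6.5% → $6.8575
Nightstand $53.31: household furniture, under $75.00 → 1.75% → $0.932925
2% milk (gallon) $3.78: unprepared groceries → 8% → $0.3024
Laundry detergent $18.97: general merchandise → 7.25% → $1.375325
Greeting card $3.30: general merchandise → 7.25% → $0.23925
Granola (1 lb) $8.08: unprepared groceries → 8% → $0.6464
Dining chair $60.66: household furniture, under $75.00 → 1.75% → $1.06155
Vitamin D (90 ct) $13.95: over-the-counter medicine → 7.25% → $1.011375
Hard cider (6-pack) $12.46: alcoholic beverages → 10.75% → $1.33945
Subtotal = $416.60; unrounded tax = $20.352725 → $20.35; total due = $436.95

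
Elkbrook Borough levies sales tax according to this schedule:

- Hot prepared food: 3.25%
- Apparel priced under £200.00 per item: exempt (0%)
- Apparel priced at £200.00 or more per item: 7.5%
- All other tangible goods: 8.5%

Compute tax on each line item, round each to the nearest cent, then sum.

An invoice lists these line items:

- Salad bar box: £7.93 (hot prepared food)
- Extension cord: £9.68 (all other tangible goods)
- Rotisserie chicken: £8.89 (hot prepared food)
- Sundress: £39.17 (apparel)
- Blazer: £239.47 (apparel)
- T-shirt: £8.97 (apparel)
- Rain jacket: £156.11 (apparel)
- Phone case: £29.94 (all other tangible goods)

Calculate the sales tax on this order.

£21.87

Salad bar box £7.93: hot prepared food → 3.25% → £0.26
Extension cord £9.68: all other tangible goods → 8.5% → £0.82
Rotisserie chicken £8.89: hot prepared food → 3.25% → £0.29
Sundress £39.17: apparel, under £200.00 → 0% → £0.00
Blazer £239.47: apparel, £200.00 or more → 7.5% → £17.96
T-shirt £8.97: apparel, under £200.00 → 0% → £0.00
Rain jacket £156.11: apparel, under £200.00 → 0% → £0.00
Phone case £29.94: all other tangible goods → 8.5% → £2.54
Total tax = £0.26 + £0.82 + £0.29 + £17.96 + £2.54 = £21.87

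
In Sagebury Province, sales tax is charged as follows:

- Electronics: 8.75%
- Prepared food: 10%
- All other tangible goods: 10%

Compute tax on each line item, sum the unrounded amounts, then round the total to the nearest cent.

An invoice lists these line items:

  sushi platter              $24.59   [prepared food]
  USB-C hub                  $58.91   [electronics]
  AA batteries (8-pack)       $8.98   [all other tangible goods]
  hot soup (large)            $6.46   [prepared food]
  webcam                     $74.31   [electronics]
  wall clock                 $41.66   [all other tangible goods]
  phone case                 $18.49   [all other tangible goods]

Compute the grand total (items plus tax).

$255.07

Sushi platter $24.59: prepared food → 10% → $2.459
USB-C hub $58.91: electronics → 8.75% → $5.154625
AA batteries (8-pack) $8.98: all other tangible goods → 10% → $0.898
Hot soup (large) $6.46: prepared food → 10% → $0.646
Webcam $74.31: electronics → 8.75% → $6.502125
Wall clock $41.66: all other tangible goods → 10% → $4.166
Phone case $18.49: all other tangible goods → 10% → $1.849
Subtotal = $233.40; unrounded tax = $21.67475 → $21.67; total due = $255.07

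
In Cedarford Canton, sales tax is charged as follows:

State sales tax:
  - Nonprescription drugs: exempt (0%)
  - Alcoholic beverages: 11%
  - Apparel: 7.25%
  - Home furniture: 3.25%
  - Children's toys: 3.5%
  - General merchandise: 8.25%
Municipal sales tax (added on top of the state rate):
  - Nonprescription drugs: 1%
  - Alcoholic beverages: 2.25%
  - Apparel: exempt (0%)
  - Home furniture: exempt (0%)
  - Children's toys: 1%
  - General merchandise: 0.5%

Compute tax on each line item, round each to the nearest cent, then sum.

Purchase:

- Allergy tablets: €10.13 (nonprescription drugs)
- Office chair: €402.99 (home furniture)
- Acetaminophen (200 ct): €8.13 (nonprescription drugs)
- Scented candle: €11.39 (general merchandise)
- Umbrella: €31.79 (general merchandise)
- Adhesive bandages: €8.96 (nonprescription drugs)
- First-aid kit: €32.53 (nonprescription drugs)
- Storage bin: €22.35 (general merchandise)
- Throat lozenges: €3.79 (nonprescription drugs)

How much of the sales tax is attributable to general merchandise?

€5.74

Scented candle €11.39: general merchandise → 8.25% + 0.5% municipal = 8.75% → €1.00
Umbrella €31.79: general merchandise → 8.25% + 0.5% municipal = 8.75% → €2.78
Storage bin €22.35: general merchandise → 8.25% + 0.5% municipal = 8.75% → €1.96
Tax on general merchandise = €1.00 + €2.78 + €1.96 = €5.74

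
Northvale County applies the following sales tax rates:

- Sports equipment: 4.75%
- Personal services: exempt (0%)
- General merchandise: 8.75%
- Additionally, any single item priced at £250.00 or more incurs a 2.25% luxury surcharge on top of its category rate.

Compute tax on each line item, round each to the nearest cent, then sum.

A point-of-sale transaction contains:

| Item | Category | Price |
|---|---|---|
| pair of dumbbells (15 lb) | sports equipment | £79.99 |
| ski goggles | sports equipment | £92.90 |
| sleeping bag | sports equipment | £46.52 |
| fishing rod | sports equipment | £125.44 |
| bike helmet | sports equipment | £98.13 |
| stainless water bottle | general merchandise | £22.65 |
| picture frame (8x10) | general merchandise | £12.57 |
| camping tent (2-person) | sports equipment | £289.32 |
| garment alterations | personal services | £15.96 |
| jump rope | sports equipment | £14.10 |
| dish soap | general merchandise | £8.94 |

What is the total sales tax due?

Pair of dumbbells (15 lb) £79.99: sports equipment → 4.75% → £3.80
Ski goggles £92.90: sports equipment → 4.75% → £4.41
Sleeping bag £46.52: sports equipment → 4.75% → £2.21
Fishing rod £125.44: sports equipment → 4.75% → £5.96
Bike helmet £98.13: sports equipment → 4.75% → £4.66
Stainless water bottle £22.65: general merchandise → 8.75% → £1.98
Picture frame (8x10) £12.57: general merchandise → 8.75% → £1.10
Camping tent (2-person) £289.32: sports equipment → 4.75% + 2.25% surcharge = 7% → £20.25
Garment alterations £15.96: personal services → 0% → £0.00
Jump rope £14.10: sports equipment → 4.75% → £0.67
Dish soap £8.94: general merchandise → 8.75% → £0.78
Total tax = £3.80 + £4.41 + £2.21 + £5.96 + £4.66 + £1.98 + £1.10 + £20.25 + £0.67 + £0.78 = £45.82

£45.82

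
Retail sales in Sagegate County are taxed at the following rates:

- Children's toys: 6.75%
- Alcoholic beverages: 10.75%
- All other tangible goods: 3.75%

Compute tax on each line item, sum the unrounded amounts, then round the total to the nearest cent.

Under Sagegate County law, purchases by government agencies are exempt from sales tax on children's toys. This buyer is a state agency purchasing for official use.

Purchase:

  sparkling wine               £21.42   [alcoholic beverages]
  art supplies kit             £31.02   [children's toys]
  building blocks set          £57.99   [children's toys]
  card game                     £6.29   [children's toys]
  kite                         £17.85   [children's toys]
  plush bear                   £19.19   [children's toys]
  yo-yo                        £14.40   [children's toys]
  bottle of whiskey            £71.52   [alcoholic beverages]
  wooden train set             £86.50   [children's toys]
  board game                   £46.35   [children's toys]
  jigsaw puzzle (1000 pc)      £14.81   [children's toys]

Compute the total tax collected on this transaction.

£9.99

Sparkling wine £21.42: alcoholic beverages → 10.75% → £2.30265
Art supplies kit £31.02: children's toys, buyer-exempt → 0% → £0.00
Building blocks set £57.99: children's toys, buyer-exempt → 0% → £0.00
Card game £6.29: children's toys, buyer-exempt → 0% → £0.00
Kite £17.85: children's toys, buyer-exempt → 0% → £0.00
Plush bear £19.19: children's toys, buyer-exempt → 0% → £0.00
Yo-yo £14.40: children's toys, buyer-exempt → 0% → £0.00
Bottle of whiskey £71.52: alcoholic beverages → 10.75% → £7.6884
Wooden train set £86.50: children's toys, buyer-exempt → 0% → £0.00
Board game £46.35: children's toys, buyer-exempt → 0% → £0.00
Jigsaw puzzle (1000 pc) £14.81: children's toys, buyer-exempt → 0% → £0.00
Unrounded tax sum = £9.99105 → £9.99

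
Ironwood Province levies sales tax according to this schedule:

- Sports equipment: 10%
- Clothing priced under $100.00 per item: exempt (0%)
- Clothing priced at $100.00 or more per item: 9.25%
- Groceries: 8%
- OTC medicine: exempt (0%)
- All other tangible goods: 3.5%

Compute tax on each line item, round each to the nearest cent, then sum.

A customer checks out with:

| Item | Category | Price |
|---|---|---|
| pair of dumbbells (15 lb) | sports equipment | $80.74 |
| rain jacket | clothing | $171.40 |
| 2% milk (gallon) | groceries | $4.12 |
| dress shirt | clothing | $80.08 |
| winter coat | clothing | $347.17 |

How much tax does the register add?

$56.36

Pair of dumbbells (15 lb) $80.74: sports equipment → 10% → $8.07
Rain jacket $171.40: clothing, $100.00 or more → 9.25% → $15.85
2% milk (gallon) $4.12: groceries → 8% → $0.33
Dress shirt $80.08: clothing, under $100.00 → 0% → $0.00
Winter coat $347.17: clothing, $100.00 or more → 9.25% → $32.11
Total tax = $8.07 + $15.85 + $0.33 + $32.11 = $56.36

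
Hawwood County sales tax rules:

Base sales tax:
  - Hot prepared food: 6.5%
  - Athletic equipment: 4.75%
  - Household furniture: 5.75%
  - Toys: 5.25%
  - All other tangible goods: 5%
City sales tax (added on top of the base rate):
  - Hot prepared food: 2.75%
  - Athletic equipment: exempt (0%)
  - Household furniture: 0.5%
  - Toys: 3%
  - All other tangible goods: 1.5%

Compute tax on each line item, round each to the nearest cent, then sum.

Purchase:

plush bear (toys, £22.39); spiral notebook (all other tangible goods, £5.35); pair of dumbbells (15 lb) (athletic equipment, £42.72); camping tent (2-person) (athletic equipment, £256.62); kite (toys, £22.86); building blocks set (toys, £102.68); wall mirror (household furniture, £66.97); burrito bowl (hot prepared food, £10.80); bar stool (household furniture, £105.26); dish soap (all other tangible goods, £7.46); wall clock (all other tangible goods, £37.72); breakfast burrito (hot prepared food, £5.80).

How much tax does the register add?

£42.02

Plush bear £22.39: toys → 5.25% + 3% city = 8.25% → £1.85
Spiral notebook £5.35: all other tangible goods → 5% + 1.5% city = 6.5% → £0.35
Pair of dumbbells (15 lb) £42.72: athletic equipment → 4.75% + 0% city = 4.75% → £2.03
Camping tent (2-person) £256.62: athletic equipment → 4.75% + 0% city = 4.75% → £12.19
Kite £22.86: toys → 5.25% + 3% city = 8.25% → £1.89
Building blocks set £102.68: toys → 5.25% + 3% city = 8.25% → £8.47
Wall mirror £66.97: household furniture → 5.75% + 0.5% city = 6.25% → £4.19
Burrito bowl £10.80: hot prepared food → 6.5% + 2.75% city = 9.25% → £1.00
Bar stool £105.26: household furniture → 5.75% + 0.5% city = 6.25% → £6.58
Dish soap £7.46: all other tangible goods → 5% + 1.5% city = 6.5% → £0.48
Wall clock £37.72: all other tangible goods → 5% + 1.5% city = 6.5% → £2.45
Breakfast burrito £5.80: hot prepared food → 6.5% + 2.75% city = 9.25% → £0.54
Total tax = £1.85 + £0.35 + £2.03 + £12.19 + £1.89 + £8.47 + £4.19 + £1.00 + £6.58 + £0.48 + £2.45 + £0.54 = £42.02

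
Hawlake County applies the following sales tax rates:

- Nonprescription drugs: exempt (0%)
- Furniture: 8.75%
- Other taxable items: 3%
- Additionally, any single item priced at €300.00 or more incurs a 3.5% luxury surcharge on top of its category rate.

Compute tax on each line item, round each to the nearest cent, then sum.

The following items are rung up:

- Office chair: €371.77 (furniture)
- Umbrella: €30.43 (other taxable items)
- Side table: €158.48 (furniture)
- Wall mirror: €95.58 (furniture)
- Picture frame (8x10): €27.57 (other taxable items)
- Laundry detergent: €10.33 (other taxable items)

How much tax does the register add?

Office chair €371.77: furniture → 8.75% + 3.5% surcharge = 12.25% → €45.54
Umbrella €30.43: other taxable items → 3% → €0.91
Side table €158.48: furniture → 8.75% → €13.87
Wall mirror €95.58: furniture → 8.75% → €8.36
Picture frame (8x10) €27.57: other taxable items → 3% → €0.83
Laundry detergent €10.33: other taxable items → 3% → €0.31
Total tax = €45.54 + €0.91 + €13.87 + €8.36 + €0.83 + €0.31 = €69.82

€69.82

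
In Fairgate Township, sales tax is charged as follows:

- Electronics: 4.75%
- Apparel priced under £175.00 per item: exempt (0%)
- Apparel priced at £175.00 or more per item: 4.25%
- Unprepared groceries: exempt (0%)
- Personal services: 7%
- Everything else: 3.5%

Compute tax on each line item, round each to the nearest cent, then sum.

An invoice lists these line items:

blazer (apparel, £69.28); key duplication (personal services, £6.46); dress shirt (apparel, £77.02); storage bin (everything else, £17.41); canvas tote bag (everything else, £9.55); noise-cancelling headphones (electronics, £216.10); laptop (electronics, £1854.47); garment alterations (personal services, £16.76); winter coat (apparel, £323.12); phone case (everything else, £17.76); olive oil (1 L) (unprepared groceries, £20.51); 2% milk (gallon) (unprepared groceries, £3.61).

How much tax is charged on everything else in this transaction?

£1.56

Storage bin £17.41: everything else → 3.5% → £0.61
Canvas tote bag £9.55: everything else → 3.5% → £0.33
Phone case £17.76: everything else → 3.5% → £0.62
Tax on everything else = £0.61 + £0.33 + £0.62 = £1.56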